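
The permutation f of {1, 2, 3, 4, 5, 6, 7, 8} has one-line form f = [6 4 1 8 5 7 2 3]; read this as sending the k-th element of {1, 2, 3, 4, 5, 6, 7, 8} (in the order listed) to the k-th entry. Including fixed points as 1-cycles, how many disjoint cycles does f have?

The cycle decomposition is (1 6 7 2 4 8 3)(5), which has 2 cycles (counting 1-cycles).

2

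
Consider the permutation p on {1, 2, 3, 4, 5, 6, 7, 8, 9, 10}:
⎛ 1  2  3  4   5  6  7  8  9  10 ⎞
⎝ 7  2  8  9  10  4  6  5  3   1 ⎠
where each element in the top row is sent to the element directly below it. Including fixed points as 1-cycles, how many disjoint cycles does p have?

2

The cycle decomposition is (1, 7, 6, 4, 9, 3, 8, 5, 10)(2), which has 2 cycles (counting 1-cycles).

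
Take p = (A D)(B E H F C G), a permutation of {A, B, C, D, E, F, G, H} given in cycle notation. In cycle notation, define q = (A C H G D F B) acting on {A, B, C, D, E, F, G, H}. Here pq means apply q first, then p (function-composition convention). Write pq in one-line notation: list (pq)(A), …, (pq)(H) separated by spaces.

G D F C H E A B

(pq)(x) = p(q(x)). Computing each image: p(q(A)) = p(C) = G, p(q(B)) = p(A) = D, p(q(C)) = p(H) = F, p(q(D)) = p(F) = C, p(q(E)) = p(E) = H, p(q(F)) = p(B) = E, p(q(G)) = p(D) = A, p(q(H)) = p(G) = B.
Hence pq = [G D F C H E A B].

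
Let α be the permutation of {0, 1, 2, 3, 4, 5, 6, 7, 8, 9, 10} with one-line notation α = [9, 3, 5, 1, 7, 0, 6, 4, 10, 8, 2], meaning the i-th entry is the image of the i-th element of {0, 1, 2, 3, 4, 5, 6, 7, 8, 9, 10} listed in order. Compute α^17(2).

10

Tracing 2 → 5 → … returns to 2 after 6 steps, so 2 lies in a 6-cycle (0 9 8 10 2 5).
On a 6-cycle, α^6 is the identity, so α^17 = α^5 there (17 ≡ 5 mod 6).
Advancing 5 steps from 2: 2 → 5 → 0 → 9 → 8 → 10.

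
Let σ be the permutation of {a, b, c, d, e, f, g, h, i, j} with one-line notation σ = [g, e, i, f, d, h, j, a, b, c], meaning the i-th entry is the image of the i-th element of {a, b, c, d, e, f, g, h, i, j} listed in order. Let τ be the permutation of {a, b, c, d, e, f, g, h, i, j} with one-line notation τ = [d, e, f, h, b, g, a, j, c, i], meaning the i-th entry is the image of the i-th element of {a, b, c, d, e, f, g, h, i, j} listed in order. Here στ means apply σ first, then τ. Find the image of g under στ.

i

First apply σ: σ(g) = j, then τ(j) = i. Thus (στ)(g) = i.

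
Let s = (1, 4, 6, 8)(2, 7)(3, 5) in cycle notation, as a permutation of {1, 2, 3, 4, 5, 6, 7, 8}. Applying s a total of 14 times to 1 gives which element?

1 lies in the 4-cycle (1, 4, 6, 8).
Powers repeat with period 4 on this cycle, and 14 mod 4 = 2, so s^14(1) = s^2(1).
Advancing 2 steps from 1: 1 → 4 → 6.

6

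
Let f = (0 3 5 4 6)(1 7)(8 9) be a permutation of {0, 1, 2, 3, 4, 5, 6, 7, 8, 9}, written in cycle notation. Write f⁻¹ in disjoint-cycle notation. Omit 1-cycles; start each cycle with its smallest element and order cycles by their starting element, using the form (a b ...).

If f sends a → b within a cycle, f⁻¹ sends b → a; equivalently, reverse each cycle.
Reversing each cycle of f and rotating so the smallest element leads gives (0 6 4 5 3)(1 7)(8 9).

(0 6 4 5 3)(1 7)(8 9)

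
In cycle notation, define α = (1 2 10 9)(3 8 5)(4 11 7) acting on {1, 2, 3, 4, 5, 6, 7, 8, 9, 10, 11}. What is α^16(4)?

4 lies in the 3-cycle (4 11 7).
On a 3-cycle, α^3 is the identity, so α^16 = α^1 there (16 ≡ 1 mod 3).
Stepping 1 place around the cycle: 4 → 11.

11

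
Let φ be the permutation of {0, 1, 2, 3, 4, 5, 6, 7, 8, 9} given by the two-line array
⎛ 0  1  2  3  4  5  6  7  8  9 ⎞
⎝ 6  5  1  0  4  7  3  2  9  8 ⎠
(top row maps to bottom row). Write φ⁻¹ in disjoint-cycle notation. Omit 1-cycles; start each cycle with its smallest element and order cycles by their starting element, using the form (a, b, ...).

The cycle decomposition of φ is (0, 6, 3)(1, 5, 7, 2)(8, 9).
The inverse reverses every cycle; in canonical form, φ⁻¹ = (0, 3, 6)(1, 2, 7, 5)(8, 9).

(0, 3, 6)(1, 2, 7, 5)(8, 9)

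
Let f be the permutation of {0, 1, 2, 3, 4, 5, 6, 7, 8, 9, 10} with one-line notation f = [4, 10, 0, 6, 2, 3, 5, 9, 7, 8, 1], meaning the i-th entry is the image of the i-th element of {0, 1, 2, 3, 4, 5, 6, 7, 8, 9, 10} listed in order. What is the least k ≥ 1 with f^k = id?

The disjoint-cycle form of f has cycle lengths 3, 3, 3, 2.
The order is lcm(3, 3, 3, 2) = 6.

6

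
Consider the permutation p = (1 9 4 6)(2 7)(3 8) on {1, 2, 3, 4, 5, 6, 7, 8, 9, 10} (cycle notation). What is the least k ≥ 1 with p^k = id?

4

The cycle type of p is (4, 2, 2, 1, 1).
Since disjoint cycles commute, ord(p) = lcm(4, 2, 2) = 4.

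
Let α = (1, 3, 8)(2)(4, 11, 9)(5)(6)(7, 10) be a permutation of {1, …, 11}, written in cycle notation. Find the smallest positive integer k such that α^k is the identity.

6

The cycle type of α is (3, 3, 2, 1, 1, 1).
The order is lcm(3, 3, 2) = 6.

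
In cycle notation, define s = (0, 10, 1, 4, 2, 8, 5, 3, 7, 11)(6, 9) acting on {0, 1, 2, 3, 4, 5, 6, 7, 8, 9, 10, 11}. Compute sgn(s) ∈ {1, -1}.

1

The cycle lengths are 10, 2.
A cycle of length ℓ contributes ℓ−1 transpositions, so s is a product of 9 + 1 = 10 transpositions — even.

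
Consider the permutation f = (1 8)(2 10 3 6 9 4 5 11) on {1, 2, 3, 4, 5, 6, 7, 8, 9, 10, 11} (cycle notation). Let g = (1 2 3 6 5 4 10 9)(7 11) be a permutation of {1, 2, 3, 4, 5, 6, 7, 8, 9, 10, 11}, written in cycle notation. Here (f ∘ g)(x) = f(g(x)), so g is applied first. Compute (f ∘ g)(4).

3

g(4) = 10, then f(10) = 3; composing gives (f ∘ g)(4) = 3.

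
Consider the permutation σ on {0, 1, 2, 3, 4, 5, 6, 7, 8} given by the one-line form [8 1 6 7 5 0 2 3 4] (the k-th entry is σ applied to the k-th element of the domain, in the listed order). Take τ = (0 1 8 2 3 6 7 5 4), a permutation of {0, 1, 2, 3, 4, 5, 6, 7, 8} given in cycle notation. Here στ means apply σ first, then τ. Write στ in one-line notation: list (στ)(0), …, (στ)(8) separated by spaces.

(στ)(x) = τ(σ(x)). Computing each image: τ(σ(0)) = τ(8) = 2, τ(σ(1)) = τ(1) = 8, τ(σ(2)) = τ(6) = 7, τ(σ(3)) = τ(7) = 5, τ(σ(4)) = τ(5) = 4, τ(σ(5)) = τ(0) = 1, τ(σ(6)) = τ(2) = 3, τ(σ(7)) = τ(3) = 6, τ(σ(8)) = τ(4) = 0.
Hence στ = [2 8 7 5 4 1 3 6 0].

2 8 7 5 4 1 3 6 0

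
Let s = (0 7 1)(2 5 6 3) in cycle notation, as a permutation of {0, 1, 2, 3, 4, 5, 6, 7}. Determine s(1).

Within (0 7 1), 1 ↦ 0.

0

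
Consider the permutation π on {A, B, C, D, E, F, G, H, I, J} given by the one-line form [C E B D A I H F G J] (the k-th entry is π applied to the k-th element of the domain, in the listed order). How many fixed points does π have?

The fixed points (elements with π(x) = x) are {D, J}, so there are 2.

2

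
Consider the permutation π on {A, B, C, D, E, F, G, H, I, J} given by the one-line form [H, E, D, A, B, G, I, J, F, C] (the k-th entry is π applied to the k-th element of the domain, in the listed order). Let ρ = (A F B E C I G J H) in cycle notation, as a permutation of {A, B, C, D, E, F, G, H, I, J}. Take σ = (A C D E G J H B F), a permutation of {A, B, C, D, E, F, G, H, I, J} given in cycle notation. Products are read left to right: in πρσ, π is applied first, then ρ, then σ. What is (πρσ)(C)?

E

(πρσ)(C) = σ(ρ(π(C))). π(C) = D, then ρ(D) = D, then σ(D) = E, so the result is E.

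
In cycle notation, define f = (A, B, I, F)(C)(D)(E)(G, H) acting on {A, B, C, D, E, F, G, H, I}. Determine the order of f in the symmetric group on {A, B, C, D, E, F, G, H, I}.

The disjoint cycles have lengths 4, 2, 1, 1, 1.
The order of f is the least common multiple of its cycle lengths: lcm(4, 2) = 4.

4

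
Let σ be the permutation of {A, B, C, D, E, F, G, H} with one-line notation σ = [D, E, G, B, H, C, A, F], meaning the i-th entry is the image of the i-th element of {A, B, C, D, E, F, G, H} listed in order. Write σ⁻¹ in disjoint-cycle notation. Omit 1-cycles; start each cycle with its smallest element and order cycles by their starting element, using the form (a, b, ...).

(A, G, C, F, H, E, B, D)

First write σ in disjoint cycles: (A, D, B, E, H, F, C, G).
Reversing each cycle (and rotating so the smallest element leads) gives σ⁻¹ = (A, G, C, F, H, E, B, D).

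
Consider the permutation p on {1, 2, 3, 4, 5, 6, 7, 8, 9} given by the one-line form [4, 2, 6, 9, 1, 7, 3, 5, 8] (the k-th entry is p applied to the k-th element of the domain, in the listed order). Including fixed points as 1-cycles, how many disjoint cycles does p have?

3

The cycle decomposition is (1 4 9 8 5)(2)(3 6 7), which has 3 cycles (counting 1-cycles).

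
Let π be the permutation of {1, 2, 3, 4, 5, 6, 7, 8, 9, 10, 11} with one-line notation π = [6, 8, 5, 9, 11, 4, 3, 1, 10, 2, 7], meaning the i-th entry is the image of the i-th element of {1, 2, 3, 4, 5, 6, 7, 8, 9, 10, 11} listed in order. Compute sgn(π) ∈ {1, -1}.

-1

In disjoint-cycle form the cycle lengths are 7, 4.
A cycle of length ℓ contributes ℓ−1 transpositions, so π is a product of 6 + 3 = 9 transpositions — odd.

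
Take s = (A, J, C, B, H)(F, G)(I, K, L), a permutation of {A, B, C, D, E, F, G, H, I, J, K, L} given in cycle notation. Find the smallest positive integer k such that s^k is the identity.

The cycle type of s is (5, 3, 2, 1, 1).
The order is lcm(5, 3, 2) = 30.

30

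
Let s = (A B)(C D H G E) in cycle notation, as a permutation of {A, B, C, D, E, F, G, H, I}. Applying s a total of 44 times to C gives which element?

C lies in the 5-cycle (C D H G E).
Powers repeat with period 5 on this cycle, and 44 mod 5 = 4, so s^44(C) = s^4(C).
Stepping 4 places around the cycle: C → D → H → G → E.

E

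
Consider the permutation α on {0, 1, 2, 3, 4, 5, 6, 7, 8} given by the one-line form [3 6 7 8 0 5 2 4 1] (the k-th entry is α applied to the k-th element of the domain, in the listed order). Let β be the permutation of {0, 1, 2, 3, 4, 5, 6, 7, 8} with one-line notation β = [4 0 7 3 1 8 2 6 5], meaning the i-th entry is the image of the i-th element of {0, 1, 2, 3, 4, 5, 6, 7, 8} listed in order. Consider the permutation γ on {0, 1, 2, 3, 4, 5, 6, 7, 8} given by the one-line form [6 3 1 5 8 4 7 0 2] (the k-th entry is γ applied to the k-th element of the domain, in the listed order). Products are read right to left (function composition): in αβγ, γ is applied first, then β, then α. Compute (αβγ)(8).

Chase 8: γ(8) = 2; β(2) = 7; α(7) = 4. Hence (αβγ)(8) = 4.

4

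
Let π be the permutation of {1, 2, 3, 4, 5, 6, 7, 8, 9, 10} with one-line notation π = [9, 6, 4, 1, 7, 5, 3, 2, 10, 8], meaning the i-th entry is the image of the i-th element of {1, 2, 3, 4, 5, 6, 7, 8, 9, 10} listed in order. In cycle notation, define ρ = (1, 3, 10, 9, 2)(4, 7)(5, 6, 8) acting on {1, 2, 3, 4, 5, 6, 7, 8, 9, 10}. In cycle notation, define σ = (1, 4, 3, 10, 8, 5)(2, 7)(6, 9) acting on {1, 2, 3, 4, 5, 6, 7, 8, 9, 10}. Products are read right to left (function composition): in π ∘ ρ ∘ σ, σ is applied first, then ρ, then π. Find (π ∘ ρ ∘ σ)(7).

(π ∘ ρ ∘ σ)(7) = π(ρ(σ(7))). σ(7) = 2, then ρ(2) = 1, then π(1) = 9, so the result is 9.

9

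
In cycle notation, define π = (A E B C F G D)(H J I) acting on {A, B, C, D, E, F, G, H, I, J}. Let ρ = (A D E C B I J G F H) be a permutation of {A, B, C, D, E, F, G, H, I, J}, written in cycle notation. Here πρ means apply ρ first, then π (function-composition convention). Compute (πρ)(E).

F

First apply ρ: ρ(E) = C, then π(C) = F. Thus (πρ)(E) = F.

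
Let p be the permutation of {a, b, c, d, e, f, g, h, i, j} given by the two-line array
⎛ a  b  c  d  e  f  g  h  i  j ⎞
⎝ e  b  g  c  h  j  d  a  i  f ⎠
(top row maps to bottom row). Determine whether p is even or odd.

In disjoint-cycle form the cycle lengths are 3, 3, 2, 1, 1.
A cycle of length ℓ contributes ℓ−1 transpositions, so p is a product of 2 + 2 + 1 = 5 transpositions — odd.

odd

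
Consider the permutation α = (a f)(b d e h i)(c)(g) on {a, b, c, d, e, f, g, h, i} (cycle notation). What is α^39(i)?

i lies in the 5-cycle (b d e h i).
Powers repeat with period 5 on this cycle, and 39 mod 5 = 4, so α^39(i) = α^4(i).
Stepping 4 places around the cycle: i → b → d → e → h.

h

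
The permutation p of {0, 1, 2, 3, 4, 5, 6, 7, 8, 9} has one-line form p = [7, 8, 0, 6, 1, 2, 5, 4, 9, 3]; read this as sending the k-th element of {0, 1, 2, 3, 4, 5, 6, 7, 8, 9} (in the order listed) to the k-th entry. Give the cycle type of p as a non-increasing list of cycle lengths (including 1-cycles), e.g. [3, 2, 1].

The disjoint cycles are (0 7 4 1 8 9 3 6 5 2), with lengths 10 in non-increasing order.

[10]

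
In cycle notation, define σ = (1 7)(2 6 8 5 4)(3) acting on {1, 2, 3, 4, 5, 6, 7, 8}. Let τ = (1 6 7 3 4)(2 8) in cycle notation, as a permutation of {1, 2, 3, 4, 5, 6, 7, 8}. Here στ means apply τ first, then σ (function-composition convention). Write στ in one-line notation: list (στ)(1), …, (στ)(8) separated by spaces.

8 5 2 7 4 1 3 6

Chase each element through τ then σ: 1 → 6 → 8; 2 → 8 → 5; 3 → 4 → 2; 4 → 1 → 7; 5 → 5 → 4; 6 → 7 → 1; 7 → 3 → 3; 8 → 2 → 6.
Collecting the images, στ = [8 5 2 7 4 1 3 6].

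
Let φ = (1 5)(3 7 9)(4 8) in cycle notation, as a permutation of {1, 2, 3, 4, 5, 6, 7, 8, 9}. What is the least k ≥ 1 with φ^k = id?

6

The cycle type of φ is (3, 2, 2, 1, 1).
The order of φ is the least common multiple of its cycle lengths: lcm(3, 2, 2) = 6.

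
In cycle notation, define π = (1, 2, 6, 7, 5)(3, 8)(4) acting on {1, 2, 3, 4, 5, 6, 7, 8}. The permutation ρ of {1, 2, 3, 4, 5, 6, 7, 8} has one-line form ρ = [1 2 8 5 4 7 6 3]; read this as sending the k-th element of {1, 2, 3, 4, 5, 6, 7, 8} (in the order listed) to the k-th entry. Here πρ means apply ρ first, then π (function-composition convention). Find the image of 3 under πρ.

3

First apply ρ: ρ(3) = 8, then π(8) = 3. Thus (πρ)(3) = 3.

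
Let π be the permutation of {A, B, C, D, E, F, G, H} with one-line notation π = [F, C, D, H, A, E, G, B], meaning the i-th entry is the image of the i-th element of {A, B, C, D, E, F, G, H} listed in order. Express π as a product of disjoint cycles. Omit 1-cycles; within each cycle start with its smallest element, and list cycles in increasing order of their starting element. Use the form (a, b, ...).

Start at A and follow images: A → F → E → A, giving the cycle (A, F, E).
Repeating from the next unused element and collecting all non-trivial cycles gives (A, F, E)(B, C, D, H).

(A, F, E)(B, C, D, H)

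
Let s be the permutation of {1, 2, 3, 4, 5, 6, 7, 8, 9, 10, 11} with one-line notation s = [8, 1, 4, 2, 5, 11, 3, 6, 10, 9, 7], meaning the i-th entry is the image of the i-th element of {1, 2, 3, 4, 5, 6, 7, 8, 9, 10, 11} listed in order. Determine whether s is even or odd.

even

In disjoint-cycle form the cycle lengths are 8, 2, 1.
A cycle of length ℓ contributes ℓ−1 transpositions, so s is a product of 7 + 1 = 8 transpositions — even.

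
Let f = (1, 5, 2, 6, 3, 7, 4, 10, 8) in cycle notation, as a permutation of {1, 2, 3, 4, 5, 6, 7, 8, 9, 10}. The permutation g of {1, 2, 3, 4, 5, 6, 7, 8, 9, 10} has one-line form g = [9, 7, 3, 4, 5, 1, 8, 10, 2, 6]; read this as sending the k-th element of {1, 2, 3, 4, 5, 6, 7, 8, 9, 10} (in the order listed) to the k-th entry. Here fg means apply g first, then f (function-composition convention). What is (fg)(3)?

First apply g: g(3) = 3, then f(3) = 7. Thus (fg)(3) = 7.

7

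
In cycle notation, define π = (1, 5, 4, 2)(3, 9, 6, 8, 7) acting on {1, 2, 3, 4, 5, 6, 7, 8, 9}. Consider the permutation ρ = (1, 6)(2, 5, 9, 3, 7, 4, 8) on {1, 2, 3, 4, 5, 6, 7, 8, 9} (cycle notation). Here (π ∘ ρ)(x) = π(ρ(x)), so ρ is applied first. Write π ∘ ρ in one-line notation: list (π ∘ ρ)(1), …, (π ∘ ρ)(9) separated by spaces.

8 4 3 7 6 5 2 1 9

Chase each element through ρ then π: 1 → 6 → 8; 2 → 5 → 4; 3 → 7 → 3; 4 → 8 → 7; 5 → 9 → 6; 6 → 1 → 5; 7 → 4 → 2; 8 → 2 → 1; 9 → 3 → 9.
So π ∘ ρ in one-line form is 8 4 3 7 6 5 2 1 9.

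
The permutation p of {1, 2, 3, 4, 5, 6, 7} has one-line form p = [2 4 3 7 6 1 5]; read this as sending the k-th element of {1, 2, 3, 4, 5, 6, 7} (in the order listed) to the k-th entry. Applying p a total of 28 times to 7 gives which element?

2

Tracing 7 → 5 → … returns to 7 after 6 steps, so 7 lies in a 6-cycle (1, 2, 4, 7, 5, 6).
Since the cycle has length 6, p^28 acts on it the same as p^4 (28 mod 6 = 4).
Stepping 4 places around the cycle: 7 → 5 → 6 → 1 → 2.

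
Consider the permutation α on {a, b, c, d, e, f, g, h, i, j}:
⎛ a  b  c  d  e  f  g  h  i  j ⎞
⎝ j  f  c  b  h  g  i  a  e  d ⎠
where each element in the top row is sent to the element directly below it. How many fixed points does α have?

1

The fixed points (elements with α(x) = x) are {c}, so there is 1.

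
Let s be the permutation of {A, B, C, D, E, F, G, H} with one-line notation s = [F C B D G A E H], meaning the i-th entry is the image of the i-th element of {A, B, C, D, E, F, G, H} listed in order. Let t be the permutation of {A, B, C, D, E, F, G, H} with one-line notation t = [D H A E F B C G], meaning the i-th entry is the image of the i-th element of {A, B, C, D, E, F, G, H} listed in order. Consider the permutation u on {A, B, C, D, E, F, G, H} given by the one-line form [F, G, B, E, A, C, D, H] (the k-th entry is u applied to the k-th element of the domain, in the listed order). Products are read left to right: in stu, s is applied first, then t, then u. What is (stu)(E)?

B

Apply the permutations in order: s(E) = G, then t(G) = C, then u(C) = B. So (stu)(E) = B.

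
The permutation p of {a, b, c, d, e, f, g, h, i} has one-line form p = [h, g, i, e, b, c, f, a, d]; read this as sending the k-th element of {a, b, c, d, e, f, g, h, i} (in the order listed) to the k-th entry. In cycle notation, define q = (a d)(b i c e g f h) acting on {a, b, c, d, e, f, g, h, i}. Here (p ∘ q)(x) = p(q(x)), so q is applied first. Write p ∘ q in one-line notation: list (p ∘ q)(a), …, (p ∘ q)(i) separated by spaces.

e d b h f a c g i

Chase each element through q then p: a → d → e; b → i → d; c → e → b; d → a → h; e → g → f; f → h → a; g → f → c; h → b → g; i → c → i.
So p ∘ q in one-line form is e d b h f a c g i.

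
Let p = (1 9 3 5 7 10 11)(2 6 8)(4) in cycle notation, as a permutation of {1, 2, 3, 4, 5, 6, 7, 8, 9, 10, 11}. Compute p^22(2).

2 lies in the 3-cycle (2 6 8).
On a 3-cycle, p^3 is the identity, so p^22 = p^1 there (22 ≡ 1 mod 3).
Stepping 1 place around the cycle: 2 → 6.

6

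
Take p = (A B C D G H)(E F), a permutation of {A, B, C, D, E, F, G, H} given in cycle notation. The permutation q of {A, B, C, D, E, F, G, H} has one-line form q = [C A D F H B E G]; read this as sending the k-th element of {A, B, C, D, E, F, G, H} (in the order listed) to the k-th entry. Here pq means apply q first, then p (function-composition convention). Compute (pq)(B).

B

(pq)(B) = p(q(B)). q(B) = A, then p(A) = B. So (pq)(B) = B.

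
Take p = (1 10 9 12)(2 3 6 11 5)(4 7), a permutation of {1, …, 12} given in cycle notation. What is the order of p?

The disjoint cycles have lengths 5, 4, 2, 1.
The order of p is the least common multiple of its cycle lengths: lcm(5, 4, 2) = 20.

20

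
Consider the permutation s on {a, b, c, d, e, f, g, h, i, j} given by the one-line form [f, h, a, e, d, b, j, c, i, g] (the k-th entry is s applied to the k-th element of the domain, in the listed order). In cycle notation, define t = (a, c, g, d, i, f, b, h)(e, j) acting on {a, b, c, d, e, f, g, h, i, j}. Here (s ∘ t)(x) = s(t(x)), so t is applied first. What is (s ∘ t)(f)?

h

t(f) = b, then s(b) = h; composing gives (s ∘ t)(f) = h.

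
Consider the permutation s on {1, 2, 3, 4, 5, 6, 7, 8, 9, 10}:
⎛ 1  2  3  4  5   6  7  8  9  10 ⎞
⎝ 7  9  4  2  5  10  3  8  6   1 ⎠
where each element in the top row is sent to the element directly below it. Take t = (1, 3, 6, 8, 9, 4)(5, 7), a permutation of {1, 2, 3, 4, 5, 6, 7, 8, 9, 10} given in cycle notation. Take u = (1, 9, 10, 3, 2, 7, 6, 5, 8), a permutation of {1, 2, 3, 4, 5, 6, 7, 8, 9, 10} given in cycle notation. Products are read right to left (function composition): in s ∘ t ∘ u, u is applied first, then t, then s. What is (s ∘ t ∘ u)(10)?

10

Apply the permutations in order: u(10) = 3, then t(3) = 6, then s(6) = 10. So (s ∘ t ∘ u)(10) = 10.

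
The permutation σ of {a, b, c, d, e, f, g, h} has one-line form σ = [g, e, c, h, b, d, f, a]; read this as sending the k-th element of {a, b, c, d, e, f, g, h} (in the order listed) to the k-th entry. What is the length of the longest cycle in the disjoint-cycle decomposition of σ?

Decomposing into disjoint cycles gives (a g f d h)(b e); the longest has length 5.

5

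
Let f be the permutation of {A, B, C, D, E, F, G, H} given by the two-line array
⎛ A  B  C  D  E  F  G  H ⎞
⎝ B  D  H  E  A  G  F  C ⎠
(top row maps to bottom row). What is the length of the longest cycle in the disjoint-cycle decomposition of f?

4

Decomposing into disjoint cycles gives (A, B, D, E)(C, H)(F, G); the longest has length 4.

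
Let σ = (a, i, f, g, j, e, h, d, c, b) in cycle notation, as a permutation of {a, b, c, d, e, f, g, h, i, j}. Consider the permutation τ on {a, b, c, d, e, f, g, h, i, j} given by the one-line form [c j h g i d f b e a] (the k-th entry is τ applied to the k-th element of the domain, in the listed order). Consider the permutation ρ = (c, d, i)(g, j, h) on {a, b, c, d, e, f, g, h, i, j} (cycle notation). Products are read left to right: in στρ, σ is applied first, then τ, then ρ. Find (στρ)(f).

Chase f: σ(f) = g; τ(g) = f; ρ(f) = f. Hence (στρ)(f) = f.

f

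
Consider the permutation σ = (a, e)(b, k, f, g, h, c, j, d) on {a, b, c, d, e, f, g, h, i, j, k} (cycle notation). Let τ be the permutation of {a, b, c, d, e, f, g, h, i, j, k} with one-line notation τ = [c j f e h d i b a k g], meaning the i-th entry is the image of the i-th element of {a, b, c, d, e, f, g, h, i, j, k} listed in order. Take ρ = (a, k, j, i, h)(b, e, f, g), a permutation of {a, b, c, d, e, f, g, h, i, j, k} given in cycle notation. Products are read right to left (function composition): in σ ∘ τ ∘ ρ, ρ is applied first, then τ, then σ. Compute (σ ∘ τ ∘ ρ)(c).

Chase c: ρ(c) = c; τ(c) = f; σ(f) = g. Hence (σ ∘ τ ∘ ρ)(c) = g.

g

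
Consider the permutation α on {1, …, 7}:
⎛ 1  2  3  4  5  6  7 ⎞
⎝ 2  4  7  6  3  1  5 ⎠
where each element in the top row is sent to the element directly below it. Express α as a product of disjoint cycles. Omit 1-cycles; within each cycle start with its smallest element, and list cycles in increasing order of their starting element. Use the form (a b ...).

(1 2 4 6)(3 7 5)

Start at 1 and follow images: 1 → 2 → 4 → 6 → 1, giving the cycle (1 2 4 6).
Continuing from each remaining unvisited element yields (1 2 4 6)(3 7 5).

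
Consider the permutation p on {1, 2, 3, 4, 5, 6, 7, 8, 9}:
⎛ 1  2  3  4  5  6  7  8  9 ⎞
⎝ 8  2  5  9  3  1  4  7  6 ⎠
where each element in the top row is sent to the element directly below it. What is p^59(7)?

Tracing 7 → 4 → … returns to 7 after 6 steps, so 7 lies in a 6-cycle (1 8 7 4 9 6).
Since the cycle has length 6, p^59 acts on it the same as p^5 (59 mod 6 = 5).
Stepping 5 places around the cycle: 7 → 4 → 9 → 6 → 1 → 8.

8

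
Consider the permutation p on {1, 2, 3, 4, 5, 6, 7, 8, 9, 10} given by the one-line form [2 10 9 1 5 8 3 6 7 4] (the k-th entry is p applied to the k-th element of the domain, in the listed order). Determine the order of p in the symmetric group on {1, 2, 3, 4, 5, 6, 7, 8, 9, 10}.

The disjoint-cycle form of p has cycle lengths 4, 3, 2, 1.
The order is lcm(4, 3, 2) = 12.

12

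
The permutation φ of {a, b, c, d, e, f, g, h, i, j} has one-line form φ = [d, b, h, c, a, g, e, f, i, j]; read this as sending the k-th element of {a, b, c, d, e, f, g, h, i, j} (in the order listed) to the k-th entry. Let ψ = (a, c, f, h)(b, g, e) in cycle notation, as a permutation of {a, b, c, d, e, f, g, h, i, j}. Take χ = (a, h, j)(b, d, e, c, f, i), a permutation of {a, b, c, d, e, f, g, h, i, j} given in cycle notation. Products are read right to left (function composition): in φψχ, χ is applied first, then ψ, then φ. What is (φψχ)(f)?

Apply the permutations in order: χ(f) = i, then ψ(i) = i, then φ(i) = i. So (φψχ)(f) = i.

i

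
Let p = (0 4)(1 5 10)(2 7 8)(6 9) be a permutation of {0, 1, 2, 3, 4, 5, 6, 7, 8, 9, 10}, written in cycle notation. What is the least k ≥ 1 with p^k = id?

6

The cycle type of p is (3, 3, 2, 2, 1).
The order of p is the least common multiple of its cycle lengths: lcm(3, 3, 2, 2) = 6.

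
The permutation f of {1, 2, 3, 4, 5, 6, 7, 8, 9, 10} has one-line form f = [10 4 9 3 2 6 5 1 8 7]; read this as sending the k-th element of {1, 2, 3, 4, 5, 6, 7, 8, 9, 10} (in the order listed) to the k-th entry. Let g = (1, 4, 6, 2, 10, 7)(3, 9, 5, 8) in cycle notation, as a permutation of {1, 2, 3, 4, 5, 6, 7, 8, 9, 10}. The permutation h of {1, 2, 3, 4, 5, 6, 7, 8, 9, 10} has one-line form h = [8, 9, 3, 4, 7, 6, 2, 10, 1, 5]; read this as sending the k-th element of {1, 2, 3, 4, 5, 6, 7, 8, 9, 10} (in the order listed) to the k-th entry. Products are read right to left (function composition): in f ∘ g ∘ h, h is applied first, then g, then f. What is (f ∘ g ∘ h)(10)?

Chase 10: h(10) = 5; g(5) = 8; f(8) = 1. Hence (f ∘ g ∘ h)(10) = 1.

1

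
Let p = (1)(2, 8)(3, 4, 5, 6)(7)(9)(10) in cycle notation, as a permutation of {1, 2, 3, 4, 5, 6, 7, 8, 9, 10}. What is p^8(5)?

5

5 lies in the 4-cycle (3, 4, 5, 6).
On a 4-cycle, p^4 is the identity, so p^8 = p^0 there (8 ≡ 0 mod 4).
So p^8(5) = 5.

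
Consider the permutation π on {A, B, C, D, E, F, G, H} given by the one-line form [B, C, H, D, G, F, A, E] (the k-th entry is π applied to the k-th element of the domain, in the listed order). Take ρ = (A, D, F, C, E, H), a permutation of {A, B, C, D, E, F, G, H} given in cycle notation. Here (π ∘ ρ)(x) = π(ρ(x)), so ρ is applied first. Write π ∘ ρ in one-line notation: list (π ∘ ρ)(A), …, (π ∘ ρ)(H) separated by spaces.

D C G F E H A B

For each element, apply ρ then π: A → D → D; B → B → C; C → E → G; D → F → F; E → H → E; F → C → H; G → G → A; H → A → B.
So π ∘ ρ in one-line form is D C G F E H A B.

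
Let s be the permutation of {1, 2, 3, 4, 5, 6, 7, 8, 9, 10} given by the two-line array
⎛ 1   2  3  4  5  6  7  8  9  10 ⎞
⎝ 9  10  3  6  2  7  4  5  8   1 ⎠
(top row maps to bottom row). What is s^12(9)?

9

Tracing 9 → 8 → … returns to 9 after 6 steps, so 9 lies in a 6-cycle (1 9 8 5 2 10).
On a 6-cycle, s^6 is the identity, so s^12 = s^0 there (12 ≡ 0 mod 6).
So s^12(9) = 9.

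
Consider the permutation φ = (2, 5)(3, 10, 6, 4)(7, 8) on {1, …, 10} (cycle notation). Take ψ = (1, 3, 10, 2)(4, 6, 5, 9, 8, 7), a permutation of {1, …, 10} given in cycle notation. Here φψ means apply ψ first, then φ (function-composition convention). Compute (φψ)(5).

First apply ψ: ψ(5) = 9, then φ(9) = 9. Thus (φψ)(5) = 9.

9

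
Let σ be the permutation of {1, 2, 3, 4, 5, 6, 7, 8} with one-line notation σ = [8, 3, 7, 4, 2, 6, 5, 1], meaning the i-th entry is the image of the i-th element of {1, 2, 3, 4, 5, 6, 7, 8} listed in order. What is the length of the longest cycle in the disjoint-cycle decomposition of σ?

4

Decomposing into disjoint cycles gives (1 8)(2 3 7 5); the longest has length 4.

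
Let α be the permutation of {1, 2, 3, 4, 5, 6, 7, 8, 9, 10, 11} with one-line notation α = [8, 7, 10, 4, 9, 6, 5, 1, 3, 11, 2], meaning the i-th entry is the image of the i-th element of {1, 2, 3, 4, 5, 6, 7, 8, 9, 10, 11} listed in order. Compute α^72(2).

5

Tracing 2 → 7 → … returns to 2 after 7 steps, so 2 lies in a 7-cycle (2, 7, 5, 9, 3, 10, 11).
Since the cycle has length 7, α^72 acts on it the same as α^2 (72 mod 7 = 2).
Stepping 2 places around the cycle: 2 → 7 → 5.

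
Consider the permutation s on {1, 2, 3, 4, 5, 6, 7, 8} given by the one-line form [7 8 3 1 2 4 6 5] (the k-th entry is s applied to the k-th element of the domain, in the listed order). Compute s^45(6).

Tracing 6 → 4 → … returns to 6 after 4 steps, so 6 lies in a 4-cycle (1, 7, 6, 4).
Since the cycle has length 4, s^45 acts on it the same as s^1 (45 mod 4 = 1).
Advancing 1 step from 6: 6 → 4.

4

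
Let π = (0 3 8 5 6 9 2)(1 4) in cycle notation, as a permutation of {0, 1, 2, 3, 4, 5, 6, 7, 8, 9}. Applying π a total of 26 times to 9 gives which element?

5

9 lies in the 7-cycle (0 3 8 5 6 9 2).
Since the cycle has length 7, π^26 acts on it the same as π^5 (26 mod 7 = 5).
Stepping 5 places around the cycle: 9 → 2 → 0 → 3 → 8 → 5.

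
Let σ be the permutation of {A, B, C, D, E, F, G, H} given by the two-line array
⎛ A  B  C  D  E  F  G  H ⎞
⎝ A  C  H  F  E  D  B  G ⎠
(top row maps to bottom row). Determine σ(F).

The entry below F in the array is D, so σ(F) = D.

D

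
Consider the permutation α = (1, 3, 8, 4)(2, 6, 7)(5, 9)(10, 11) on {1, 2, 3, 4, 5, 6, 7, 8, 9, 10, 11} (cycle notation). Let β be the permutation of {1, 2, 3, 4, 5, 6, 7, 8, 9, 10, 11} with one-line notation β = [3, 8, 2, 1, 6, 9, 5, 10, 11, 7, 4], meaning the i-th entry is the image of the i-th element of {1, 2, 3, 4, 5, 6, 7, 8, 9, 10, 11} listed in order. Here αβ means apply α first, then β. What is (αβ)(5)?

First apply α: α(5) = 9, then β(9) = 11. Thus (αβ)(5) = 11.

11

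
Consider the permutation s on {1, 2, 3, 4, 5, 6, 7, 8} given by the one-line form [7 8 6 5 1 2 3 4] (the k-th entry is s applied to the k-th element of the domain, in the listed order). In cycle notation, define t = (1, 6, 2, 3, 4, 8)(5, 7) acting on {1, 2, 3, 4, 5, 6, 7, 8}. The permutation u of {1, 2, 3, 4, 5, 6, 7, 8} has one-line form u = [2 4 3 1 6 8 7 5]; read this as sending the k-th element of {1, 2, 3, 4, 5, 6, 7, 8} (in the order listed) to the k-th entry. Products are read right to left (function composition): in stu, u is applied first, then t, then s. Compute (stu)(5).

8

Apply the permutations in order: u(5) = 6, then t(6) = 2, then s(2) = 8. So (stu)(5) = 8.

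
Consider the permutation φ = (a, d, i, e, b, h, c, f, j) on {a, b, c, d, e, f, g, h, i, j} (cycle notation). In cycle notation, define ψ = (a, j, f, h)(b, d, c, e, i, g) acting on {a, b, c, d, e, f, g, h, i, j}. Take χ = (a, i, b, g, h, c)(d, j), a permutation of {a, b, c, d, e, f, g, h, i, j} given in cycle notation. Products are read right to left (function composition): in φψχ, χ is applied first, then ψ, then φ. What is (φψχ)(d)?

j

(φψχ)(d) = φ(ψ(χ(d))). χ(d) = j, then ψ(j) = f, then φ(f) = j, so the result is j.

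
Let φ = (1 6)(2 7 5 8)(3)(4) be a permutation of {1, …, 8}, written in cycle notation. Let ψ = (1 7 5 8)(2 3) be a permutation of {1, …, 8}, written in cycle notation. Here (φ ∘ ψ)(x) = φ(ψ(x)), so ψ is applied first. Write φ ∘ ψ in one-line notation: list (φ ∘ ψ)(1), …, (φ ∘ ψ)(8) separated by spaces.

5 3 7 4 2 1 8 6

For each element, apply ψ then φ: 1 → 7 → 5; 2 → 3 → 3; 3 → 2 → 7; 4 → 4 → 4; 5 → 8 → 2; 6 → 6 → 1; 7 → 5 → 8; 8 → 1 → 6.
So φ ∘ ψ in one-line form is 5 3 7 4 2 1 8 6.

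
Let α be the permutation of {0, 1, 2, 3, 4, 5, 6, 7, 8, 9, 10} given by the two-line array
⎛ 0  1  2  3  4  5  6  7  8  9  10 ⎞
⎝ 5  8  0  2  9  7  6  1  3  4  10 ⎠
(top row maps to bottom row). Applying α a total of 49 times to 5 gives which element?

5

Tracing 5 → 7 → … returns to 5 after 7 steps, so 5 lies in a 7-cycle (0, 5, 7, 1, 8, 3, 2).
Since the cycle has length 7, α^49 acts on it the same as α^0 (49 mod 7 = 0).
So α^49(5) = 5.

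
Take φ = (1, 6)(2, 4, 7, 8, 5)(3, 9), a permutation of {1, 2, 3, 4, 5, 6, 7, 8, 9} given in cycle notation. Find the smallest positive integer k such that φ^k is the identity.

The cycle type of φ is (5, 2, 2).
Since disjoint cycles commute, ord(φ) = lcm(5, 2, 2) = 10.

10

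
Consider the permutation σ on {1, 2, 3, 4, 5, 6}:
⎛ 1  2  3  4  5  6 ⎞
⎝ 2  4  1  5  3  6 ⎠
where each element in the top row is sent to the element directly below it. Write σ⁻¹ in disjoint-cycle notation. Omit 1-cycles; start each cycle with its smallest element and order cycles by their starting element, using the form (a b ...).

(1 3 5 4 2)

The cycle decomposition of σ is (1 2 4 5 3).
The inverse reverses every cycle; in canonical form, σ⁻¹ = (1 3 5 4 2).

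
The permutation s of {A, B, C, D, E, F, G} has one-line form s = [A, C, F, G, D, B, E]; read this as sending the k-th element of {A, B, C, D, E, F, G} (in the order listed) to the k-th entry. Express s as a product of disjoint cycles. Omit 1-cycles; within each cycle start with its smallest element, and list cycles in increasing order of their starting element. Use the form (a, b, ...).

(B, C, F)(D, G, E)

Iterating s from B gives B → C → F → B; that is the 3-cycle (B, C, F).
Repeating from the next unused element and collecting all non-trivial cycles gives (B, C, F)(D, G, E).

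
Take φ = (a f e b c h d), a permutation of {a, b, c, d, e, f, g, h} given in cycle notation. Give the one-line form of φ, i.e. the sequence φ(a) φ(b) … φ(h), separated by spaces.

Each element maps to the next entry in its cycle (wrapping to the front): a→f, b→c, c→h, d→a, e→b, f→e, g→g, h→d.
So the one-line form is f c h a b e g d.

f c h a b e g d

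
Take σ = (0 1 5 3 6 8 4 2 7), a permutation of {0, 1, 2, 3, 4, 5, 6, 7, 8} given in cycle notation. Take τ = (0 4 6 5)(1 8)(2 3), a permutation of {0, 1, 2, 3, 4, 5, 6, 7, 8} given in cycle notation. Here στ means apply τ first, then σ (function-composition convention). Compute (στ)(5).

1

(στ)(5) = σ(τ(5)). τ(5) = 0, then σ(0) = 1. So (στ)(5) = 1.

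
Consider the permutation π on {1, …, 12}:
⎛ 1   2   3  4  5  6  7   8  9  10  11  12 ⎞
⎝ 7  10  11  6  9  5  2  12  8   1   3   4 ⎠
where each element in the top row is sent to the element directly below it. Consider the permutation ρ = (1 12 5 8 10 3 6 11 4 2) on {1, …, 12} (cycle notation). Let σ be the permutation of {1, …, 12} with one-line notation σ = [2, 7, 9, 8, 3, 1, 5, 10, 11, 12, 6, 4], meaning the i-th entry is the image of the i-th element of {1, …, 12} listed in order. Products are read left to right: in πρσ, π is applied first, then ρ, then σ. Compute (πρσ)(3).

8

(πρσ)(3) = σ(ρ(π(3))). π(3) = 11, then ρ(11) = 4, then σ(4) = 8, so the result is 8.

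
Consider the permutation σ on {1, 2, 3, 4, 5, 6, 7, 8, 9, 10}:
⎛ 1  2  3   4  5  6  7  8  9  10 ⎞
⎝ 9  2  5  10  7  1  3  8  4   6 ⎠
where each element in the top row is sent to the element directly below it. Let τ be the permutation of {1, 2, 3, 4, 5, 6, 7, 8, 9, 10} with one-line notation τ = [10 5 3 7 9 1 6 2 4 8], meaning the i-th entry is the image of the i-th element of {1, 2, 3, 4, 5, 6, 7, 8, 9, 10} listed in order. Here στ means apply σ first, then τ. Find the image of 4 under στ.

(στ)(4) = τ(σ(4)). σ(4) = 10, then τ(10) = 8. So (στ)(4) = 8.

8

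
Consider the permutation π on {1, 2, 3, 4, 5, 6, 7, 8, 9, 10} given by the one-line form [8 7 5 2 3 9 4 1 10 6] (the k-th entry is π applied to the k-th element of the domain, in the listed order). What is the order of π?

6

The disjoint-cycle form of π has cycle lengths 3, 3, 2, 2.
Since disjoint cycles commute, ord(π) = lcm(3, 3, 2, 2) = 6.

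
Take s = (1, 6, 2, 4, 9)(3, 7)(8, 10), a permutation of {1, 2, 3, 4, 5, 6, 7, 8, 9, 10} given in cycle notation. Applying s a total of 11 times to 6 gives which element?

6 lies in the 5-cycle (1, 6, 2, 4, 9).
On a 5-cycle, s^5 is the identity, so s^11 = s^1 there (11 ≡ 1 mod 5).
Stepping 1 place around the cycle: 6 → 2.

2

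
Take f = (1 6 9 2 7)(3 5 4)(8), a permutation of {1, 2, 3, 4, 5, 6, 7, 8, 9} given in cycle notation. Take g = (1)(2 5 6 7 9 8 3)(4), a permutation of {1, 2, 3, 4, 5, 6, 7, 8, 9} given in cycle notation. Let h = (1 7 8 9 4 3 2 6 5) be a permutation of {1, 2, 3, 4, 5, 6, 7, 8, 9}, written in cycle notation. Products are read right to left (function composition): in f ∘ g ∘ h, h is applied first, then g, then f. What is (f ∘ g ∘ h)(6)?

9

(f ∘ g ∘ h)(6) = f(g(h(6))). h(6) = 5, then g(5) = 6, then f(6) = 9, so the result is 9.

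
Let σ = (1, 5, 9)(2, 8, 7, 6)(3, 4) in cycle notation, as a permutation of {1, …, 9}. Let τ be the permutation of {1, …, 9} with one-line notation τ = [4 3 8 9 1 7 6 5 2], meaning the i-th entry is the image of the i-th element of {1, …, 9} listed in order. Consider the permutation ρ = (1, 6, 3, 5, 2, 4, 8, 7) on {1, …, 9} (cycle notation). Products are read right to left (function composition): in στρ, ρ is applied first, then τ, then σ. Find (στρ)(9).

Chase 9: ρ(9) = 9; τ(9) = 2; σ(2) = 8. Hence (στρ)(9) = 8.

8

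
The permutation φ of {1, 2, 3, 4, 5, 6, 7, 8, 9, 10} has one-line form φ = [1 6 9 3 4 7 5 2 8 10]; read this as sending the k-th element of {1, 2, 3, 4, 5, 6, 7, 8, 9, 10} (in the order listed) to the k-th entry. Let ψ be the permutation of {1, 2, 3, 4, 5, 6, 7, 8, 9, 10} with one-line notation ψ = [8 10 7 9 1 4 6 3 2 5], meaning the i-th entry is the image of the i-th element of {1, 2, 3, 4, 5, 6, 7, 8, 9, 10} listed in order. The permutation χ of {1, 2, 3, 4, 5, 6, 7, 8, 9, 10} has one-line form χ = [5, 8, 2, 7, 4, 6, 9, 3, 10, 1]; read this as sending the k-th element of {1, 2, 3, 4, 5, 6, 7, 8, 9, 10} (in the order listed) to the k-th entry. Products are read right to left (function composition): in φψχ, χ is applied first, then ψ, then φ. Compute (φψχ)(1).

(φψχ)(1) = φ(ψ(χ(1))). χ(1) = 5, then ψ(5) = 1, then φ(1) = 1, so the result is 1.

1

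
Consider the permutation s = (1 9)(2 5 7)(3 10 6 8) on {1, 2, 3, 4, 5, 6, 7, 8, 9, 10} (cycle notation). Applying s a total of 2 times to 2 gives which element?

2 lies in the 3-cycle (2 5 7).
Advancing 2 steps from 2: 2 → 5 → 7.

7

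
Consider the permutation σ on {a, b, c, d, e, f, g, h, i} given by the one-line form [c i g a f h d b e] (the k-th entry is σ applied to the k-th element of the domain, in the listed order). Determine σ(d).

d is element number 4 of the domain, and entry number 4 of the one-line form is a, so σ(d) = a.

a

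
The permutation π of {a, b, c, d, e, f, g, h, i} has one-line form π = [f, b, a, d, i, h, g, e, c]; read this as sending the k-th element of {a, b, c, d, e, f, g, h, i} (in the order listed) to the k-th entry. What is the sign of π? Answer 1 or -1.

In disjoint-cycle form the cycle lengths are 6, 1, 1, 1.
A cycle of length ℓ contributes ℓ−1 transpositions, so π is a product of 5 transpositions — odd.

-1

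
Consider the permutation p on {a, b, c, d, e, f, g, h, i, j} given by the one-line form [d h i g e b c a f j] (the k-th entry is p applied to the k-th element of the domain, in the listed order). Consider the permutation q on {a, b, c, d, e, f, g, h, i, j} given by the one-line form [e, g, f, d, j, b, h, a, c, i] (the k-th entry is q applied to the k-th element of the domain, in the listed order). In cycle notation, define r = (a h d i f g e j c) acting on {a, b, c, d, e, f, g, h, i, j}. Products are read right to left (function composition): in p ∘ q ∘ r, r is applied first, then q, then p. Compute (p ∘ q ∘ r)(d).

(p ∘ q ∘ r)(d) = p(q(r(d))). r(d) = i, then q(i) = c, then p(c) = i, so the result is i.

i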